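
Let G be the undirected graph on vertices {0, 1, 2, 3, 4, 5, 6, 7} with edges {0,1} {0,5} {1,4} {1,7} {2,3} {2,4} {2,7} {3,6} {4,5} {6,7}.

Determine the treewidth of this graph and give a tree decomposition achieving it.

Every bag has size at most 3, so the width is 3 − 1 = 2 and tw(G) ≤ 2. Since 0–5–4–1–0 is a cycle in G, G is not acyclic. Forests are exactly the graphs of treewidth ≤ 1, so tw(G) ≥ 2. The upper and lower bounds meet at 2, so that is the treewidth.

Treewidth 2.
Bags: B1 = {0, 1, 5}  B2 = {1, 4, 5}  B3 = {1, 4, 7}  B4 = {2, 4, 7}  B5 = {2, 6, 7}  B6 = {2, 3, 6}
Tree: B1–B2, B2–B3, B3–B4, B4–B5, B5–B6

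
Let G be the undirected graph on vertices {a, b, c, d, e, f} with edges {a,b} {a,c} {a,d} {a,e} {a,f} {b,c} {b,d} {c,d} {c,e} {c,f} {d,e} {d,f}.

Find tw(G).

3

A width-3 tree decomposition is:
Bags: B1 = {a, c, d, e}  B2 = {a, b, c, d}  B3 = {a, c, d, f}
Tree: B1–B2, B1–B3
Every bag has size at most 4, so the width is 4 − 1 = 3 and tw(G) ≤ 3. For the lower bound, the 4 vertices {a, c, d, e} are pairwise adjacent, and any tree decomposition puts a clique entirely inside one bag — forcing width ≥ 3. Therefore the treewidth is 3.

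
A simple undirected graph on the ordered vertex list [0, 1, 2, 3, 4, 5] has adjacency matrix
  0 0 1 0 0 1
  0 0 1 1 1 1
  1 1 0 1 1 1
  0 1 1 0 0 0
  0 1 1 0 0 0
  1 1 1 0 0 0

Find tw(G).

2

A width-2 tree decomposition is:
Bags: B1 = {1, 2, 3}  B2 = {1, 2, 5}  B3 = {1, 2, 4}  B4 = {0, 2, 5}
Tree: B1–B2, B1–B3, B2–B4
The largest bag has 3 vertices, giving width 2; this decomposition certifies tw(G) ≤ 2. On the other hand G contains the 3-clique {0, 2, 5}. A clique must lie in a single bag of any decomposition, so no decomposition can have width below 2. Therefore the treewidth is 2.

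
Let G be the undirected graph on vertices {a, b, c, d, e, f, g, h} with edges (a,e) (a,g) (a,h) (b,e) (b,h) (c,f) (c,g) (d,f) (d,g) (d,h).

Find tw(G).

2

A width-2 tree decomposition is:
Bags: B1 = {c, f, g}  B2 = {d, f, g}  B3 = {a, d, g}  B4 = {a, d, h}  B5 = {a, e, h}  B6 = {b, e, h}
Tree: B1–B2, B2–B3, B3–B4, B4–B5, B5–B6
Every bag has size at most 3, so the width is 3 − 1 = 2 and tw(G) ≤ 2. For the lower bound, G contains the cycle c–f–d–g–c, so G is not a forest; only forests have treewidth ≤ 1, hence tw(G) ≥ 2. The upper and lower bounds meet at 2, so that is the treewidth.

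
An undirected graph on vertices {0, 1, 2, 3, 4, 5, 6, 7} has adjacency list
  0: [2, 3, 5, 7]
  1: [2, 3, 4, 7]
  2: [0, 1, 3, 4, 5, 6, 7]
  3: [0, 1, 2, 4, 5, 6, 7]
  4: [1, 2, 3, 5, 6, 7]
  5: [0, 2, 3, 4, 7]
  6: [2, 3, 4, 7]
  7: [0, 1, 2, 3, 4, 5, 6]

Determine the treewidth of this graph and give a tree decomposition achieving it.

Treewidth 4.
Bags: B1 = {2, 3, 4, 5, 7}  B2 = {0, 2, 3, 5, 7}  B3 = {1, 2, 3, 4, 7}  B4 = {2, 3, 4, 6, 7}
Tree: B1–B2, B1–B3, B3–B4

Every bag has size at most 5, so the width is 5 − 1 = 4 and tw(G) ≤ 4. For the lower bound, the 5 vertices {0, 2, 3, 5, 7} are pairwise adjacent, and any tree decomposition puts a clique entirely inside one bag — forcing width ≥ 4. The upper and lower bounds meet at 4, so that is the treewidth.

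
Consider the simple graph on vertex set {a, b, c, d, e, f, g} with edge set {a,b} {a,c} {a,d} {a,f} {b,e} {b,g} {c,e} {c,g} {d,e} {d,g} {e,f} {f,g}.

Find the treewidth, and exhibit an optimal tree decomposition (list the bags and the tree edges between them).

Treewidth 3.
One optimal decomposition is:
Bags: B1 = {a, b, e, g}  B2 = {a, c, e, g}  B3 = {a, e, f, g}  B4 = {a, d, e, g}
Tree: B1–B2, B2–B3, B3–B4

Each bag holds 4 vertices, so the decomposition has width 3, which upper-bounds the treewidth. For the lower bound: the 4 vertex sets {a,b}, {c,g}, {e}, {f} are disjoint, each induces a connected subgraph, and every pair is joined by at least one edge of G. Contracting each set to a single vertex therefore yields K_{4} as a minor, and since treewidth is minor-monotone, tw(G) ≥ tw(K_{4}) = 3. Therefore the treewidth is 3.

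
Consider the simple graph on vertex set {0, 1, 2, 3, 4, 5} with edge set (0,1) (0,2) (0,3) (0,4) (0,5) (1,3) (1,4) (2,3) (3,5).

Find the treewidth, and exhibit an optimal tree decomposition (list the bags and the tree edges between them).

Each bag holds 3 vertices, so the decomposition has width 2, which upper-bounds the treewidth. For the lower bound, the 3 vertices {0, 1, 3} are pairwise adjacent, and any tree decomposition puts a clique entirely inside one bag — forcing width ≥ 2. Combining the bounds, tw(G) = 2.

Treewidth 2.
One optimal decomposition is:
Bags: B1 = {0, 1, 3}  B2 = {0, 2, 3}  B3 = {0, 3, 5}  B4 = {0, 1, 4}
Tree: B1–B2, B1–B3, B1–B4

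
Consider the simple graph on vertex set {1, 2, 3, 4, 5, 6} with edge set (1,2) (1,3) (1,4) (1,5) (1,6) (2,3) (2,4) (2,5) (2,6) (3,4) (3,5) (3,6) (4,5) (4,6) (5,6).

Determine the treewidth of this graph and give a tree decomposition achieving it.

A single bag containing all 6 vertices is trivially a valid decomposition of width 5. For the lower bound, the 6 vertices {1, 2, 3, 4, 5, 6} are pairwise adjacent, and any tree decomposition puts a clique entirely inside one bag — forcing width ≥ 5. Hence tw(G) = 5 exactly.

Treewidth 5.
Bags: B1 = {1, 2, 3, 4, 5, 6}
Tree: (single bag)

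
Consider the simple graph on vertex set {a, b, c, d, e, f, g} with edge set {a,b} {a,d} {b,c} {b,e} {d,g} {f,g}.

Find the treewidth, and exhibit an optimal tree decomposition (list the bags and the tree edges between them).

Treewidth 1.
One such decomposition:
Bags: B1 = {a, b}  B2 = {a, d}  B3 = {b, e}  B4 = {b, c}  B5 = {d, g}  B6 = {f, g}
Tree: B1–B2, B1–B3, B3–B4, B2–B5, B5–B6

Every bag has size at most 2, so the width is 2 − 1 = 1 and tw(G) ≤ 1. G has an edge, so its treewidth is at least 1. Combining the bounds, tw(G) = 1.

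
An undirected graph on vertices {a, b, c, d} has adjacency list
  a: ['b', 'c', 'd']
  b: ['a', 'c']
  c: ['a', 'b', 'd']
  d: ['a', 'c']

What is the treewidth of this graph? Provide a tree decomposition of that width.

Treewidth 2.
One such decomposition:
Bags: B1 = {a, c, d}  B2 = {a, b, c}
Tree: B1–B2

Each bag holds 3 vertices, so the decomposition has width 2, which upper-bounds the treewidth. For the lower bound, the 3 vertices {a, c, d} are pairwise adjacent, and any tree decomposition puts a clique entirely inside one bag — forcing width ≥ 2. Therefore the treewidth is 2.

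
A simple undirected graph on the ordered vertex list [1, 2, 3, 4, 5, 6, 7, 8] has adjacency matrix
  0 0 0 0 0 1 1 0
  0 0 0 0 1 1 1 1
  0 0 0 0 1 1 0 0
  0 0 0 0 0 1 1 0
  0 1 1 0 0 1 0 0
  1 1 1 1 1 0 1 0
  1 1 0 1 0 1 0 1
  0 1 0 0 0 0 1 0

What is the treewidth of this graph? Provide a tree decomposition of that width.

The largest bag has 3 vertices, giving width 2; this decomposition certifies tw(G) ≤ 2. For the lower bound, the 3 vertices {2, 7, 8} are pairwise adjacent, and any tree decomposition puts a clique entirely inside one bag — forcing width ≥ 2. The upper and lower bounds meet at 2, so that is the treewidth.

Treewidth 2.
One such decomposition:
Bags: B1 = {2, 6, 7}  B2 = {1, 6, 7}  B3 = {2, 7, 8}  B4 = {2, 5, 6}  B5 = {4, 6, 7}  B6 = {3, 5, 6}
Tree: B1–B2, B1–B3, B1–B4, B2–B5, B4–B6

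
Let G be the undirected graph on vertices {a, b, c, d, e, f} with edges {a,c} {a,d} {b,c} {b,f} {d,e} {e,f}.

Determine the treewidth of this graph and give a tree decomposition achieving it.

Treewidth 2.
One optimal decomposition is:
Bags: B1 = {b, c, f}  B2 = {a, c, f}  B3 = {a, d, f}  B4 = {d, e, f}
Tree: B1–B2, B2–B3, B3–B4

The largest bag has 3 vertices, giving width 2; this decomposition certifies tw(G) ≤ 2. The edges f–b–c–a–d–e–f form a cycle, so G is not a tree and its treewidth is at least 2. The upper and lower bounds meet at 2, so that is the treewidth.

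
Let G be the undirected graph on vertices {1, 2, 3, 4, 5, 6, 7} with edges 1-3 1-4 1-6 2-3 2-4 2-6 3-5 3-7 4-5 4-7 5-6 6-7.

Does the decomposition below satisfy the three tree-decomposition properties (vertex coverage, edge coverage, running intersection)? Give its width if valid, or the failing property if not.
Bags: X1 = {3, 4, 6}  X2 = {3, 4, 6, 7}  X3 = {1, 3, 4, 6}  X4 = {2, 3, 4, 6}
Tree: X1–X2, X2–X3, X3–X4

A tree decomposition must satisfy three properties: every vertex lies in some bag; for every edge, both endpoints lie together in some bag; and for every vertex, the bags containing it form a connected subtree. Here vertex 5 appears in no bag, so the decomposition is invalid.

No — vertex 5 appears in no bag.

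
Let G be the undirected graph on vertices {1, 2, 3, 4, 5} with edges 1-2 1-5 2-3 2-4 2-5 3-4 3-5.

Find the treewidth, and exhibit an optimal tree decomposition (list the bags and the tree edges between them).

Treewidth 2.
Bags: B1 = {2, 3, 4}  B2 = {2, 3, 5}  B3 = {1, 2, 5}
Tree: B1–B2, B2–B3

Each bag holds 3 vertices, so the decomposition has width 2, which upper-bounds the treewidth. On the other hand G contains the 3-clique {1, 2, 5}. A clique must lie in a single bag of any decomposition, so no decomposition can have width below 2. Hence tw(G) = 2 exactly.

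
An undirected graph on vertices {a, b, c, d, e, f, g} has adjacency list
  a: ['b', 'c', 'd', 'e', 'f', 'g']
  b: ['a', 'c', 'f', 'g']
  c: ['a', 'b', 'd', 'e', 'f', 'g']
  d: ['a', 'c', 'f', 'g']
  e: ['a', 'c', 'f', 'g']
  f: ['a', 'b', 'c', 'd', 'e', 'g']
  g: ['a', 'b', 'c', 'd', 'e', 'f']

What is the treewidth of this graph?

4

A width-4 tree decomposition is:
Bags: B1 = {a, b, c, f, g}  B2 = {a, c, e, f, g}  B3 = {a, c, d, f, g}
Tree: B1–B2, B1–B3
The largest bag has 5 vertices, giving width 4; this decomposition certifies tw(G) ≤ 4. For the lower bound, the 5 vertices {a, c, d, f, g} are pairwise adjacent, and any tree decomposition puts a clique entirely inside one bag — forcing width ≥ 4. Hence tw(G) = 4 exactly.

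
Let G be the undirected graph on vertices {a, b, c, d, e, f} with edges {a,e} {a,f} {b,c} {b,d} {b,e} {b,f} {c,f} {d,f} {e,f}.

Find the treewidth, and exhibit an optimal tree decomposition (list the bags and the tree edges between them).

Treewidth 2.
One optimal decomposition is:
Bags: B1 = {b, d, f}  B2 = {b, c, f}  B3 = {b, e, f}  B4 = {a, e, f}
Tree: B1–B2, B1–B3, B3–B4

Every bag has size at most 3, so the width is 3 − 1 = 2 and tw(G) ≤ 2. On the other hand G contains the 3-clique {a, e, f}. A clique must lie in a single bag of any decomposition, so no decomposition can have width below 2. Combining the bounds, tw(G) = 2.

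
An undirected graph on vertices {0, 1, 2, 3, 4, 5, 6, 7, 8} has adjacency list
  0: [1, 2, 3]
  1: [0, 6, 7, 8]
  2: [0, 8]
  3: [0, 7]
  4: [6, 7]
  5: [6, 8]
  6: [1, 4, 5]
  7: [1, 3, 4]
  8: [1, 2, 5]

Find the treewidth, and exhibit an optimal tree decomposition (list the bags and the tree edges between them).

Each bag holds 4 vertices, so the decomposition has width 3, which upper-bounds the treewidth. For the lower bound: the 4 vertex sets {4,5,6}, {7}, {1}, {0,2,3,8} are disjoint, each induces a connected subgraph, and every pair is joined by at least one edge of G. Contracting each set to a single vertex therefore yields K_{4} as a minor, and since treewidth is minor-monotone, tw(G) ≥ tw(K_{4}) = 3. Combining the bounds, tw(G) = 3.

Treewidth 3.
Bags: B1 = {4, 5, 6, 7}  B2 = {1, 5, 6, 7}  B3 = {1, 5, 7, 8}  B4 = {1, 3, 7, 8}  B5 = {0, 1, 3, 8}  B6 = {0, 2, 3, 8}
Tree: B1–B2, B2–B3, B3–B4, B4–B5, B5–B6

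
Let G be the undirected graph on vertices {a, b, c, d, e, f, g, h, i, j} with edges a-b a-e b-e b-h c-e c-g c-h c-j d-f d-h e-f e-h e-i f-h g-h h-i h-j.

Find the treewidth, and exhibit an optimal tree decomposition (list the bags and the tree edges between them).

Treewidth 2.
One optimal decomposition is:
Bags: B1 = {c, e, h}  B2 = {b, e, h}  B3 = {e, h, i}  B4 = {e, f, h}  B5 = {c, h, j}  B6 = {a, b, e}  B7 = {d, f, h}  B8 = {c, g, h}
Tree: B1–B2, B1–B3, B2–B4, B1–B5, B2–B6, B4–B7, B1–B8

The largest bag has 3 vertices, giving width 2; this decomposition certifies tw(G) ≤ 2. Conversely, {d, f, h} is a clique of size 3, and the vertices of any clique must share a bag in every tree decomposition; so some bag has ≥ 3 vertices and tw(G) ≥ 2. Therefore the treewidth is 2.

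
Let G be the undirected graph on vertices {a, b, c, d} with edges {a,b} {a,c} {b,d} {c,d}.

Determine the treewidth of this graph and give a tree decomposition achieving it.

Treewidth 2.
One such decomposition:
Bags: B1 = {b, c, d}  B2 = {a, b, c}
Tree: B1–B2

The largest bag has 3 vertices, giving width 2; this decomposition certifies tw(G) ≤ 2. Since c–d–b–a–c is a cycle in G, G is not acyclic. Forests are exactly the graphs of treewidth ≤ 1, so tw(G) ≥ 2. Therefore the treewidth is 2.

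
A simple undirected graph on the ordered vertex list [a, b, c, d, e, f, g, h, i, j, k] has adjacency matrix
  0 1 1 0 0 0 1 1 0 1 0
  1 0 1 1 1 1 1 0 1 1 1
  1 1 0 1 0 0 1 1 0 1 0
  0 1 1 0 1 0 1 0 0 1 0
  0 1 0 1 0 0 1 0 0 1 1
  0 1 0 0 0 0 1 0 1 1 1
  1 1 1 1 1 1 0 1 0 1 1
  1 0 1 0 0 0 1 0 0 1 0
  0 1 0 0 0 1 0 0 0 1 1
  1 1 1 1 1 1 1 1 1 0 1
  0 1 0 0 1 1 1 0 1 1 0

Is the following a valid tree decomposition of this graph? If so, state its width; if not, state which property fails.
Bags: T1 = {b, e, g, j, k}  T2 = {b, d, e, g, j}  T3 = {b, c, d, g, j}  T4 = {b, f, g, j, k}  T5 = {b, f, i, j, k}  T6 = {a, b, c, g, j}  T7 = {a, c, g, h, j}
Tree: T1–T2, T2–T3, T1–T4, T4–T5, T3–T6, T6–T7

Yes; width 4.

Vertex coverage: the bags together contain {a, b, c, d, e, f, g, h, i, j, k}, the full vertex set. Edge coverage: each edge of G has both endpoints in at least one bag. Running intersection: for every vertex, the bags containing it form a connected subtree. All three properties hold, so this is a valid tree decomposition of width max|bag| − 1 = 4, and hence tw(G) ≤ 4.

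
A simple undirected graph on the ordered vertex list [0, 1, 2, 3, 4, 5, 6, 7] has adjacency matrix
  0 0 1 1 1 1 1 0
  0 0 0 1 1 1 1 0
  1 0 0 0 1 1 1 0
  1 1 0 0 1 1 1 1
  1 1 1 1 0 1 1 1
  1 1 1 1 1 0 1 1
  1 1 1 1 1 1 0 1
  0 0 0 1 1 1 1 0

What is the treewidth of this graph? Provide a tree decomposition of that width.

Each bag holds 5 vertices, so the decomposition has width 4, which upper-bounds the treewidth. For the lower bound, the 5 vertices {0, 2, 4, 5, 6} are pairwise adjacent, and any tree decomposition puts a clique entirely inside one bag — forcing width ≥ 4. Combining the bounds, tw(G) = 4.

Treewidth 4.
Bags: B1 = {3, 4, 5, 6, 7}  B2 = {0, 3, 4, 5, 6}  B3 = {1, 3, 4, 5, 6}  B4 = {0, 2, 4, 5, 6}
Tree: B1–B2, B1–B3, B2–B4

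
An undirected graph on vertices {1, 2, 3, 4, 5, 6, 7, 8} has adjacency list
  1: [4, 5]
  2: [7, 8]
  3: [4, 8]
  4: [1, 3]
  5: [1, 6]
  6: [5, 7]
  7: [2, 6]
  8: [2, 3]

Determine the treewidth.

A width-2 tree decomposition is:
Bags: B1 = {2, 3, 8}  B2 = {2, 3, 4}  B3 = {1, 2, 4}  B4 = {1, 2, 5}  B5 = {2, 5, 6}  B6 = {2, 6, 7}
Tree: B1–B2, B2–B3, B3–B4, B4–B5, B5–B6
Every bag has size at most 3, so the width is 3 − 1 = 2 and tw(G) ≤ 2. The edges 2–8–3–4–1–5–6–7–2 form a cycle, so G is not a tree and its treewidth is at least 2. Combining the bounds, tw(G) = 2.

2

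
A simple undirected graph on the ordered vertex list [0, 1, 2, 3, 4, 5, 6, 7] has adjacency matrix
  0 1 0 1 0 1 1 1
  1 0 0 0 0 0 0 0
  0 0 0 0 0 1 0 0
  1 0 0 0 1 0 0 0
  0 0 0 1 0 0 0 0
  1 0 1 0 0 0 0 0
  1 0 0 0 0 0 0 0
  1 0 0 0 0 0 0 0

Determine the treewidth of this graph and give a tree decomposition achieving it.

Treewidth 1.
One such decomposition:
Bags: B1 = {0, 5}  B2 = {0, 6}  B3 = {0, 3}  B4 = {0, 7}  B5 = {2, 5}  B6 = {3, 4}  B7 = {0, 1}
Tree: B1–B2, B2–B3, B1–B4, B1–B5, B3–B6, B3–B7

The largest bag has 2 vertices, giving width 1; this decomposition certifies tw(G) ≤ 1. G has an edge, so its treewidth is at least 1. Therefore the treewidth is 1.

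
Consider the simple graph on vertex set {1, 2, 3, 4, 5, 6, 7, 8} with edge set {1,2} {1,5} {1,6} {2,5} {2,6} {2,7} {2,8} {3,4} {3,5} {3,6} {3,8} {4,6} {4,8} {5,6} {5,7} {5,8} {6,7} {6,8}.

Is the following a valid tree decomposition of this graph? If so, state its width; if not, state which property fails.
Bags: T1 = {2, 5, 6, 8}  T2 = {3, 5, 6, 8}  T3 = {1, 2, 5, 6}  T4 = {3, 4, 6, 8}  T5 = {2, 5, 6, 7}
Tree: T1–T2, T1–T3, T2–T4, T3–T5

Vertex coverage: the bags together contain {1, 2, 3, 4, 5, 6, 7, 8}, the full vertex set. Edge coverage: each edge of G has both endpoints in at least one bag. Running intersection: for every vertex, the bags containing it form a connected subtree. All three properties hold, so this is a valid tree decomposition of width max|bag| − 1 = 3, and hence tw(G) ≤ 3.

Yes; width 3.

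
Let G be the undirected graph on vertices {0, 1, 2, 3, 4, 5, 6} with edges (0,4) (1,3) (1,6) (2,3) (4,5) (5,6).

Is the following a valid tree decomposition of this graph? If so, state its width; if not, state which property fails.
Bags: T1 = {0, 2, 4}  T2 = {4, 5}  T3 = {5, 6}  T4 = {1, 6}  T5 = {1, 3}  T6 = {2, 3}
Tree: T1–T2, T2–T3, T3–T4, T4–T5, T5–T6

A tree decomposition must satisfy three properties: every vertex lies in some bag; for every edge, both endpoints lie together in some bag; and for every vertex, the bags containing it form a connected subtree. Here bags containing vertex 2 are not connected in the tree, so the decomposition is invalid.

No — bags containing vertex 2 are not connected in the tree.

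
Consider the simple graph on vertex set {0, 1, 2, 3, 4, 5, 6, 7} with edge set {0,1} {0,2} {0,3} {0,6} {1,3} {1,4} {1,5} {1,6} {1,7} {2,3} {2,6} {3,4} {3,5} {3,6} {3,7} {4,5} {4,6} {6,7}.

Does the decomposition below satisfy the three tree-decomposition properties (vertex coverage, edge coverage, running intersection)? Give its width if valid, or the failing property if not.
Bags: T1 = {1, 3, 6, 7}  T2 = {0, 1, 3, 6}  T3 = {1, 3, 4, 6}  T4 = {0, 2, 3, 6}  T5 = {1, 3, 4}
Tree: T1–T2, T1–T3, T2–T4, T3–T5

No — vertex 5 appears in no bag.

A tree decomposition must satisfy three properties: every vertex lies in some bag; for every edge, both endpoints lie together in some bag; and for every vertex, the bags containing it form a connected subtree. Here vertex 5 appears in no bag, so the decomposition is invalid.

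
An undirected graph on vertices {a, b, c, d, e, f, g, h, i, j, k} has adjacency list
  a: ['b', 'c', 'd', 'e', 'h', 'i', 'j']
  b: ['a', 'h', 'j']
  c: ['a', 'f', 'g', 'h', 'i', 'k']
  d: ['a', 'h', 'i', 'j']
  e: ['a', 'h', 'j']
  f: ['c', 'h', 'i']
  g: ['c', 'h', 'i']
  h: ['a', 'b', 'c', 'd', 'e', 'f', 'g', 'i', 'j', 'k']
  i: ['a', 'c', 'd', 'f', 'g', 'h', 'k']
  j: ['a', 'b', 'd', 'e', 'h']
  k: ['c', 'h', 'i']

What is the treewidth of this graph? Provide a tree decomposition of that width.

Treewidth 3.
One such decomposition:
Bags: B1 = {a, d, h, i}  B2 = {a, d, h, j}  B3 = {a, c, h, i}  B4 = {c, h, i, k}  B5 = {a, e, h, j}  B6 = {a, b, h, j}  B7 = {c, g, h, i}  B8 = {c, f, h, i}
Tree: B1–B2, B1–B3, B3–B4, B2–B5, B5–B6, B3–B7, B7–B8

Every bag has size at most 4, so the width is 4 − 1 = 3 and tw(G) ≤ 3. Conversely, {a, d, h, j} is a clique of size 4, and the vertices of any clique must share a bag in every tree decomposition; so some bag has ≥ 4 vertices and tw(G) ≥ 3. The upper and lower bounds meet at 3, so that is the treewidth.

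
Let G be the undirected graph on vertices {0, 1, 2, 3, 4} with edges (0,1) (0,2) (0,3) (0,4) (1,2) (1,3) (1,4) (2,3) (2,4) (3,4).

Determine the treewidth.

4

A width-4 tree decomposition is:
Bags: B1 = {0, 1, 2, 3, 4}
Tree: (single bag)
With just one bag of size 5, the width is 5 − 1 = 4, so tw(G) ≤ 4. Conversely, {0, 1, 2, 3, 4} is a clique of size 5, and the vertices of any clique must share a bag in every tree decomposition; so some bag has ≥ 5 vertices and tw(G) ≥ 4. Hence tw(G) = 4 exactly.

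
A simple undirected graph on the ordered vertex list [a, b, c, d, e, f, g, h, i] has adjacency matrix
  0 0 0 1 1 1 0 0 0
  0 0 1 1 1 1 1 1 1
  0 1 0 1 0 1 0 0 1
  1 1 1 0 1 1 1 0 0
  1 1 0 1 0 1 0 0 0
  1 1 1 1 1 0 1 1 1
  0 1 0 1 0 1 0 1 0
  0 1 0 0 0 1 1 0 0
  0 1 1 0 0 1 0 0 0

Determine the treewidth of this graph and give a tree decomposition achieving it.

Each bag holds 4 vertices, so the decomposition has width 3, which upper-bounds the treewidth. For the lower bound, the 4 vertices {a, d, e, f} are pairwise adjacent, and any tree decomposition puts a clique entirely inside one bag — forcing width ≥ 3. Hence tw(G) = 3 exactly.

Treewidth 3.
One optimal decomposition is:
Bags: B1 = {b, d, e, f}  B2 = {b, d, f, g}  B3 = {b, c, d, f}  B4 = {b, c, f, i}  B5 = {b, f, g, h}  B6 = {a, d, e, f}
Tree: B1–B2, B1–B3, B3–B4, B2–B5, B1–B6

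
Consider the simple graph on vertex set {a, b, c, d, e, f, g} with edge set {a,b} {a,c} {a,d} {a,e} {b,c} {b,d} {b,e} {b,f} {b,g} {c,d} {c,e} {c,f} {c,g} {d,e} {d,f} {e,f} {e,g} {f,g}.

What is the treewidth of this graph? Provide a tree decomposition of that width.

The largest bag has 5 vertices, giving width 4; this decomposition certifies tw(G) ≤ 4. On the other hand G contains the 5-clique {b, c, d, e, f}. A clique must lie in a single bag of any decomposition, so no decomposition can have width below 4. Hence tw(G) = 4 exactly.

Treewidth 4.
Bags: B1 = {a, b, c, d, e}  B2 = {b, c, d, e, f}  B3 = {b, c, e, f, g}
Tree: B1–B2, B2–B3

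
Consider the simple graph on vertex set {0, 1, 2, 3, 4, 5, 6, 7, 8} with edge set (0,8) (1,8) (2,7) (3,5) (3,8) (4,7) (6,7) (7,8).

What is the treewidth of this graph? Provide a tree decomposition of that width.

Treewidth 1.
One such decomposition:
Bags: B1 = {3, 8}  B2 = {7, 8}  B3 = {1, 8}  B4 = {0, 8}  B5 = {2, 7}  B6 = {6, 7}  B7 = {4, 7}  B8 = {3, 5}
Tree: B1–B2, B2–B3, B2–B4, B2–B5, B5–B6, B6–B7, B1–B8

Every bag has size at most 2, so the width is 2 − 1 = 1 and tw(G) ≤ 1. Any graph with an edge has treewidth ≥ 1, and G has the edge 8–3. Therefore the treewidth is 1.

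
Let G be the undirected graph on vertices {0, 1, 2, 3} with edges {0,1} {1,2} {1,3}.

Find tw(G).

A width-1 tree decomposition is:
Bags: B1 = {1, 3}  B2 = {1, 2}  B3 = {0, 1}
Tree: B1–B2, B1–B3
The largest bag has 2 vertices, giving width 1; this decomposition certifies tw(G) ≤ 1. Since G has at least one edge (e.g. 1–3), it is not an edgeless graph, so tw(G) ≥ 1. Therefore the treewidth is 1.

1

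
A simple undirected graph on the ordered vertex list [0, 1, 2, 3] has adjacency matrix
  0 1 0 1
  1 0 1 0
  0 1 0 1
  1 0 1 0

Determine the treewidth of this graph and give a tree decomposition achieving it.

Every bag has size at most 3, so the width is 3 − 1 = 2 and tw(G) ≤ 2. The edges 3–0–1–2–3 form a cycle, so G is not a tree and its treewidth is at least 2. Therefore the treewidth is 2.

Treewidth 2.
One such decomposition:
Bags: B1 = {0, 1, 3}  B2 = {1, 2, 3}
Tree: B1–B2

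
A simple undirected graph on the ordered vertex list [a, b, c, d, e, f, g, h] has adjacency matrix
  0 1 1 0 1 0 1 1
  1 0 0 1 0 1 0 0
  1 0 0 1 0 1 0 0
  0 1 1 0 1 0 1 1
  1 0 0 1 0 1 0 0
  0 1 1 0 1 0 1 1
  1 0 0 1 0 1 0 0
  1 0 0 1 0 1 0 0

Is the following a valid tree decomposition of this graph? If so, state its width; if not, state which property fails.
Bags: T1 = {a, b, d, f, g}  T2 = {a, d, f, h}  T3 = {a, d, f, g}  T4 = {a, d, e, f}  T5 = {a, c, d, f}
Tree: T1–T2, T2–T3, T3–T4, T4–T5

A tree decomposition must satisfy three properties: every vertex lies in some bag; for every edge, both endpoints lie together in some bag; and for every vertex, the bags containing it form a connected subtree. Here bags containing vertex g are not connected in the tree, so the decomposition is invalid.

No — bags containing vertex g are not connected in the tree.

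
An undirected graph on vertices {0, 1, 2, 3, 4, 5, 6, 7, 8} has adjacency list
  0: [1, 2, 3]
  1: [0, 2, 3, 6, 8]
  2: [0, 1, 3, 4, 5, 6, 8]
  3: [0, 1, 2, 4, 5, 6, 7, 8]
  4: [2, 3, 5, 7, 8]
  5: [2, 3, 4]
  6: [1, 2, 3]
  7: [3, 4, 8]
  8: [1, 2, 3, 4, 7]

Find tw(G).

A width-3 tree decomposition is:
Bags: B1 = {2, 3, 4, 5}  B2 = {2, 3, 4, 8}  B3 = {1, 2, 3, 8}  B4 = {3, 4, 7, 8}  B5 = {1, 2, 3, 6}  B6 = {0, 1, 2, 3}
Tree: B1–B2, B2–B3, B2–B4, B3–B5, B3–B6
The largest bag has 4 vertices, giving width 3; this decomposition certifies tw(G) ≤ 3. On the other hand G contains the 4-clique {0, 1, 2, 3}. A clique must lie in a single bag of any decomposition, so no decomposition can have width below 3. Therefore the treewidth is 3.

3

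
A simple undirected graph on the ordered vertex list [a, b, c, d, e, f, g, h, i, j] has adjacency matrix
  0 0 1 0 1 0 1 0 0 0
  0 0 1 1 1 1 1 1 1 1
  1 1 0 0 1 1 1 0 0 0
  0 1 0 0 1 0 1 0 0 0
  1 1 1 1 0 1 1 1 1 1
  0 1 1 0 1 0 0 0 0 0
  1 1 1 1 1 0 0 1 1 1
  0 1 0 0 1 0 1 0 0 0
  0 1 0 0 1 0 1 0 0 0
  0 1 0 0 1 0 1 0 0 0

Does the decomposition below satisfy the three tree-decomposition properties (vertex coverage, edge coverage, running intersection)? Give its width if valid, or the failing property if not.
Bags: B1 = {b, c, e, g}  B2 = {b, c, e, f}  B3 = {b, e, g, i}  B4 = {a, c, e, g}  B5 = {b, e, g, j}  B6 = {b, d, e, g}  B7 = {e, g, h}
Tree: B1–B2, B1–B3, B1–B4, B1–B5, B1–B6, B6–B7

No — edge (b,h) lies in no bag.

A tree decomposition must satisfy three properties: every vertex lies in some bag; for every edge, both endpoints lie together in some bag; and for every vertex, the bags containing it form a connected subtree. Here edge (b,h) lies in no bag, so the decomposition is invalid.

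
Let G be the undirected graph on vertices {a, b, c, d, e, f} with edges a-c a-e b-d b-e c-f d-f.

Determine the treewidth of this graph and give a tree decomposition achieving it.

Treewidth 2.
One optimal decomposition is:
Bags: B1 = {a, c, f}  B2 = {a, d, f}  B3 = {a, b, d}  B4 = {a, b, e}
Tree: B1–B2, B2–B3, B3–B4

Every bag has size at most 3, so the width is 3 − 1 = 2 and tw(G) ≤ 2. The edges a–c–f–d–b–e–a form a cycle, so G is not a tree and its treewidth is at least 2. Hence tw(G) = 2 exactly.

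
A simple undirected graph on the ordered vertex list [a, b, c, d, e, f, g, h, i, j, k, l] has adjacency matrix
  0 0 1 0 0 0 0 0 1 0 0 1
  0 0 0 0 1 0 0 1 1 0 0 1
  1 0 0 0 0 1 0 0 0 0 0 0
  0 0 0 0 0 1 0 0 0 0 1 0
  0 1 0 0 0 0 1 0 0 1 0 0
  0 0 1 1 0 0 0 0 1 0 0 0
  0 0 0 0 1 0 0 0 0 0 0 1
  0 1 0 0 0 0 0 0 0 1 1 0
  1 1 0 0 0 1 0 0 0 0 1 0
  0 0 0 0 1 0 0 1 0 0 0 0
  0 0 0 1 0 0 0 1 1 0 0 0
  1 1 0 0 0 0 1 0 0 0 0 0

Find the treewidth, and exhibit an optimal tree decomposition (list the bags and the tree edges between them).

Each bag holds 4 vertices, so the decomposition has width 3, which upper-bounds the treewidth. For the lower bound: the 4 vertex sets {c,d,f}, {k}, {i}, {a,b,h,l} are disjoint, each induces a connected subgraph, and every pair is joined by at least one edge of G. Contracting each set to a single vertex therefore yields K_{4} as a minor, and since treewidth is minor-monotone, tw(G) ≥ tw(K_{4}) = 3. Hence tw(G) = 3 exactly.

Treewidth 3.
One such decomposition:
Bags: B1 = {c, d, f, k}  B2 = {c, f, i, k}  B3 = {a, c, i, k}  B4 = {a, h, i, k}  B5 = {a, b, h, i}  B6 = {a, b, h, l}  B7 = {b, h, j, l}  B8 = {b, e, j, l}  B9 = {e, g, j, l}
Tree: B1–B2, B2–B3, B3–B4, B4–B5, B5–B6, B6–B7, B7–B8, B8–B9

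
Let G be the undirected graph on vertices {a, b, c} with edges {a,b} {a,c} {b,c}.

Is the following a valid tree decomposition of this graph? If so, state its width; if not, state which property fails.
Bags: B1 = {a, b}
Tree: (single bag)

A tree decomposition must satisfy three properties: every vertex lies in some bag; for every edge, both endpoints lie together in some bag; and for every vertex, the bags containing it form a connected subtree. Here vertex c appears in no bag, so the decomposition is invalid.

No — vertex c appears in no bag.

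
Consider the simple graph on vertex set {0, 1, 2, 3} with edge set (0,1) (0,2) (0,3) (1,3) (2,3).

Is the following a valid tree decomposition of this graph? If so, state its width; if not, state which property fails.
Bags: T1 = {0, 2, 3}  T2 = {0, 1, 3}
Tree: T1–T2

Every vertex of G appears in some bag (union = {0, 1, 2, 3}); every edge is covered by a bag; and for each vertex v the set of bags containing v is connected in the bag tree. The decomposition is therefore valid. The largest bag has 3 vertices, so the width is 2.

Yes; width 2.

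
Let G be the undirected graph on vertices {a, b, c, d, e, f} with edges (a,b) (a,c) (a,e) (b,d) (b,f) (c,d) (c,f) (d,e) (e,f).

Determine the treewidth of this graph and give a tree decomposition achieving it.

Every bag has size at most 4, so the width is 4 − 1 = 3 and tw(G) ≤ 3. For the lower bound: the 4 vertex sets {a,e}, {b,d}, {f}, {c} are disjoint, each induces a connected subgraph, and every pair is joined by at least one edge of G. Contracting each set to a single vertex therefore yields K_{4} as a minor, and since treewidth is minor-monotone, tw(G) ≥ tw(K_{4}) = 3. Combining the bounds, tw(G) = 3.

Treewidth 3.
One such decomposition:
Bags: B1 = {a, d, e, f}  B2 = {a, b, d, f}  B3 = {a, c, d, f}
Tree: B1–B2, B2–B3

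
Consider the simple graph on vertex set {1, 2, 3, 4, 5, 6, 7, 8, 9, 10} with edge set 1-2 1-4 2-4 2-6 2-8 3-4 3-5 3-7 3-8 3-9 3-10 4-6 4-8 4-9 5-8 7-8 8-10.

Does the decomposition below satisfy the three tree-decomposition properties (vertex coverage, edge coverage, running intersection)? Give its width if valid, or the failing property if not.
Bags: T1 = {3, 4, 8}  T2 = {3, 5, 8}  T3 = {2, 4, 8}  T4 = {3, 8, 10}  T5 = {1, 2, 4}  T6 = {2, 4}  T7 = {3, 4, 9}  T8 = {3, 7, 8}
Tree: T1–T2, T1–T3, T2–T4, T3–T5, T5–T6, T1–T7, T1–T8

No — vertex 6 appears in no bag.

A tree decomposition must satisfy three properties: every vertex lies in some bag; for every edge, both endpoints lie together in some bag; and for every vertex, the bags containing it form a connected subtree. Here vertex 6 appears in no bag, so the decomposition is invalid.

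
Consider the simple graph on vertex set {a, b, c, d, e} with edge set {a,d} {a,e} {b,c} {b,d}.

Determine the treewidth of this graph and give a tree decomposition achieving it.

Treewidth 1.
One such decomposition:
Bags: B1 = {b, c}  B2 = {b, d}  B3 = {a, d}  B4 = {a, e}
Tree: B1–B2, B2–B3, B3–B4

Every bag has size at most 2, so the width is 2 − 1 = 1 and tw(G) ≤ 1. Since G has at least one edge (e.g. c–b), it is not an edgeless graph, so tw(G) ≥ 1. Therefore the treewidth is 1.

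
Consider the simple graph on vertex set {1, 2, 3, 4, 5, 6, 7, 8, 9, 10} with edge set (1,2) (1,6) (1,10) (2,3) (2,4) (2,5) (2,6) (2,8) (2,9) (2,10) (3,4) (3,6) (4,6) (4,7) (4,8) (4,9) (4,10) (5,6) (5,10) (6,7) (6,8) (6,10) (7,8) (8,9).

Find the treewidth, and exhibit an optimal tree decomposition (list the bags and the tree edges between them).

The largest bag has 4 vertices, giving width 3; this decomposition certifies tw(G) ≤ 3. For the lower bound, the 4 vertices {2, 4, 8, 9} are pairwise adjacent, and any tree decomposition puts a clique entirely inside one bag — forcing width ≥ 3. Combining the bounds, tw(G) = 3.

Treewidth 3.
Bags: B1 = {2, 3, 4, 6}  B2 = {2, 4, 6, 8}  B3 = {2, 4, 6, 10}  B4 = {1, 2, 6, 10}  B5 = {4, 6, 7, 8}  B6 = {2, 5, 6, 10}  B7 = {2, 4, 8, 9}
Tree: B1–B2, B1–B3, B3–B4, B2–B5, B3–B6, B2–B7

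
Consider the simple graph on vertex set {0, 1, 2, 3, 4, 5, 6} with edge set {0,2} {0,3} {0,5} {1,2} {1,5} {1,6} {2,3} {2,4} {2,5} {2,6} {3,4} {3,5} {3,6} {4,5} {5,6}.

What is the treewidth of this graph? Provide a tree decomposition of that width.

Treewidth 3.
One optimal decomposition is:
Bags: B1 = {2, 3, 5, 6}  B2 = {2, 3, 4, 5}  B3 = {1, 2, 5, 6}  B4 = {0, 2, 3, 5}
Tree: B1–B2, B1–B3, B1–B4

The largest bag has 4 vertices, giving width 3; this decomposition certifies tw(G) ≤ 3. Conversely, {1, 2, 5, 6} is a clique of size 4, and the vertices of any clique must share a bag in every tree decomposition; so some bag has ≥ 4 vertices and tw(G) ≥ 3. The upper and lower bounds meet at 3, so that is the treewidth.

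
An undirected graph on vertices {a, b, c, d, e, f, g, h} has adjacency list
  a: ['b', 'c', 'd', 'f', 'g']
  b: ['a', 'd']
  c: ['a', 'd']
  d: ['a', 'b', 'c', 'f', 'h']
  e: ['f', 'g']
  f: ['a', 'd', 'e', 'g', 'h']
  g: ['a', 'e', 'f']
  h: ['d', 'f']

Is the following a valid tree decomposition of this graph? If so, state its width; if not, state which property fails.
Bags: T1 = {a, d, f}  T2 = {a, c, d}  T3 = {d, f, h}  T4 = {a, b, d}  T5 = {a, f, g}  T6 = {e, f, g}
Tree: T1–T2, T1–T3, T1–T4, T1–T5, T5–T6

Yes; width 2.

Vertex coverage: the bags together contain {a, b, c, d, e, f, g, h}, the full vertex set. Edge coverage: each edge of G has both endpoints in at least one bag. Running intersection: for every vertex, the bags containing it form a connected subtree. All three properties hold, so this is a valid tree decomposition of width max|bag| − 1 = 2, and hence tw(G) ≤ 2.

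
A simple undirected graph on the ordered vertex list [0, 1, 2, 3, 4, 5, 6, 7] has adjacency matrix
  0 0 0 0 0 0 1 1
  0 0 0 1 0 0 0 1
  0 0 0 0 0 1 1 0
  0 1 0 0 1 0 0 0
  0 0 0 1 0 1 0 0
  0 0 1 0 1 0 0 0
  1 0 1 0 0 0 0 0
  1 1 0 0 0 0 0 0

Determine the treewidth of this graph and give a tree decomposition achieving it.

Every bag has size at most 3, so the width is 3 − 1 = 2 and tw(G) ≤ 2. For the lower bound, G contains the cycle 3–1–7–0–6–2–5–4–3, so G is not a forest; only forests have treewidth ≤ 1, hence tw(G) ≥ 2. Hence tw(G) = 2 exactly.

Treewidth 2.
Bags: B1 = {1, 3, 7}  B2 = {0, 3, 7}  B3 = {0, 3, 6}  B4 = {2, 3, 6}  B5 = {2, 3, 5}  B6 = {3, 4, 5}
Tree: B1–B2, B2–B3, B3–B4, B4–B5, B5–B6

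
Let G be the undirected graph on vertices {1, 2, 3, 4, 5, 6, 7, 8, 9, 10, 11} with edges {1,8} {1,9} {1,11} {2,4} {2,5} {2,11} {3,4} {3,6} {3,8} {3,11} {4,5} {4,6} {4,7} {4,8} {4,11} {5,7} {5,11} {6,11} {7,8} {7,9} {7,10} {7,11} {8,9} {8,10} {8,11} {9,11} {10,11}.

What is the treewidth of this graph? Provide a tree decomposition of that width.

Every bag has size at most 4, so the width is 4 − 1 = 3 and tw(G) ≤ 3. Conversely, {1, 8, 9, 11} is a clique of size 4, and the vertices of any clique must share a bag in every tree decomposition; so some bag has ≥ 4 vertices and tw(G) ≥ 3. Therefore the treewidth is 3.

Treewidth 3.
One such decomposition:
Bags: B1 = {4, 7, 8, 11}  B2 = {4, 5, 7, 11}  B3 = {2, 4, 5, 11}  B4 = {7, 8, 10, 11}  B5 = {3, 4, 8, 11}  B6 = {7, 8, 9, 11}  B7 = {1, 8, 9, 11}  B8 = {3, 4, 6, 11}
Tree: B1–B2, B2–B3, B1–B4, B1–B5, B4–B6, B6–B7, B5–B8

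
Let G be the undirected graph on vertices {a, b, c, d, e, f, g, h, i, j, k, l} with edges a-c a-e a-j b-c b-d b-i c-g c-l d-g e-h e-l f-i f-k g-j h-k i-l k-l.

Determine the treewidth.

3

A width-3 tree decomposition is:
Bags: B1 = {b, d, g, j}  B2 = {b, c, g, j}  B3 = {a, b, c, j}  B4 = {a, b, c, i}  B5 = {a, c, i, l}  B6 = {a, e, i, l}  B7 = {e, f, i, l}  B8 = {e, f, k, l}  B9 = {e, f, h, k}
Tree: B1–B2, B2–B3, B3–B4, B4–B5, B5–B6, B6–B7, B7–B8, B8–B9
Each bag holds 4 vertices, so the decomposition has width 3, which upper-bounds the treewidth. For the lower bound: the 4 vertex sets {d,g,j}, {b}, {c}, {a,e,i,l} are disjoint, each induces a connected subgraph, and every pair is joined by at least one edge of G. Contracting each set to a single vertex therefore yields K_{4} as a minor, and since treewidth is minor-monotone, tw(G) ≥ tw(K_{4}) = 3. Hence tw(G) = 3 exactly.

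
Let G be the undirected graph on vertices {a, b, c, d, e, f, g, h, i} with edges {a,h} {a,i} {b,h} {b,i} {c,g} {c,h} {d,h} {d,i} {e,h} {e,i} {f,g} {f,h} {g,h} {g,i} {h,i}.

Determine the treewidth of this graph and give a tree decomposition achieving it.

Treewidth 2.
One such decomposition:
Bags: B1 = {g, h, i}  B2 = {e, h, i}  B3 = {d, h, i}  B4 = {a, h, i}  B5 = {b, h, i}  B6 = {c, g, h}  B7 = {f, g, h}
Tree: B1–B2, B1–B3, B1–B4, B1–B5, B1–B6, B6–B7

Every bag has size at most 3, so the width is 3 − 1 = 2 and tw(G) ≤ 2. Conversely, {c, g, h} is a clique of size 3, and the vertices of any clique must share a bag in every tree decomposition; so some bag has ≥ 3 vertices and tw(G) ≥ 2. The upper and lower bounds meet at 2, so that is the treewidth.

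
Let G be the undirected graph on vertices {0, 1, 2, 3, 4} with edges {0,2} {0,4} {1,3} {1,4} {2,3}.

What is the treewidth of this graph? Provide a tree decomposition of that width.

The largest bag has 3 vertices, giving width 2; this decomposition certifies tw(G) ≤ 2. Since 0–2–3–1–4–0 is a cycle in G, G is not acyclic. Forests are exactly the graphs of treewidth ≤ 1, so tw(G) ≥ 2. The upper and lower bounds meet at 2, so that is the treewidth.

Treewidth 2.
Bags: B1 = {0, 2, 3}  B2 = {0, 1, 3}  B3 = {0, 1, 4}
Tree: B1–B2, B2–B3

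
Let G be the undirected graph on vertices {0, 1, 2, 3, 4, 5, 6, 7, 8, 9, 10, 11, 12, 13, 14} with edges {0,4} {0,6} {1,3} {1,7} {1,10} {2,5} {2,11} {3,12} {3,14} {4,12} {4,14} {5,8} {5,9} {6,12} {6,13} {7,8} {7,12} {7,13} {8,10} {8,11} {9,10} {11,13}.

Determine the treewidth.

A width-3 tree decomposition is:
Bags: B1 = {0, 3, 4, 14}  B2 = {0, 3, 4, 12}  B3 = {0, 3, 6, 12}  B4 = {1, 3, 6, 12}  B5 = {1, 6, 7, 12}  B6 = {1, 6, 7, 13}  B7 = {1, 7, 10, 13}  B8 = {7, 8, 10, 13}  B9 = {8, 10, 11, 13}  B10 = {8, 9, 10, 11}  B11 = {5, 8, 9, 11}  B12 = {2, 5, 9, 11}
Tree: B1–B2, B2–B3, B3–B4, B4–B5, B5–B6, B6–B7, B7–B8, B8–B9, B9–B10, B10–B11, B11–B12
Every bag has size at most 4, so the width is 4 − 1 = 3 and tw(G) ≤ 3. For the lower bound: the 4 vertex sets {0,4,14}, {3}, {12}, {1,6,7,13} are disjoint, each induces a connected subgraph, and every pair is joined by at least one edge of G. Contracting each set to a single vertex therefore yields K_{4} as a minor, and since treewidth is minor-monotone, tw(G) ≥ tw(K_{4}) = 3. Hence tw(G) = 3 exactly.

3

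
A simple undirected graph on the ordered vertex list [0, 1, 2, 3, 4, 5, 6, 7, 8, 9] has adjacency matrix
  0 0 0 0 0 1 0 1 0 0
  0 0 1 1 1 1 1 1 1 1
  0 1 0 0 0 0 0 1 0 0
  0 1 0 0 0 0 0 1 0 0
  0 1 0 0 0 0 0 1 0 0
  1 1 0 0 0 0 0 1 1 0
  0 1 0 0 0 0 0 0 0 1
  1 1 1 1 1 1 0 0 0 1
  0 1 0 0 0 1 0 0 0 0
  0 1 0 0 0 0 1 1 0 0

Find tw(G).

A width-2 tree decomposition is:
Bags: B1 = {1, 5, 7}  B2 = {0, 5, 7}  B3 = {1, 3, 7}  B4 = {1, 4, 7}  B5 = {1, 7, 9}  B6 = {1, 6, 9}  B7 = {1, 5, 8}  B8 = {1, 2, 7}
Tree: B1–B2, B1–B3, B1–B4, B4–B5, B5–B6, B1–B7, B3–B8
Each bag holds 3 vertices, so the decomposition has width 2, which upper-bounds the treewidth. Conversely, {0, 5, 7} is a clique of size 3, and the vertices of any clique must share a bag in every tree decomposition; so some bag has ≥ 3 vertices and tw(G) ≥ 2. Therefore the treewidth is 2.

2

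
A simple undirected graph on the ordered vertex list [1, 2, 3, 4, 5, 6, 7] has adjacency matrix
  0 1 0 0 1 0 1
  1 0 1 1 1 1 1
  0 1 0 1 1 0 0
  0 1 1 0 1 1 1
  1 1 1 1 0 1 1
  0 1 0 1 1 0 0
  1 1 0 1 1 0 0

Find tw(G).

A width-3 tree decomposition is:
Bags: B1 = {2, 3, 4, 5}  B2 = {2, 4, 5, 7}  B3 = {2, 4, 5, 6}  B4 = {1, 2, 5, 7}
Tree: B1–B2, B2–B3, B2–B4
Each bag holds 4 vertices, so the decomposition has width 3, which upper-bounds the treewidth. Conversely, {1, 2, 5, 7} is a clique of size 4, and the vertices of any clique must share a bag in every tree decomposition; so some bag has ≥ 4 vertices and tw(G) ≥ 3. Hence tw(G) = 3 exactly.

3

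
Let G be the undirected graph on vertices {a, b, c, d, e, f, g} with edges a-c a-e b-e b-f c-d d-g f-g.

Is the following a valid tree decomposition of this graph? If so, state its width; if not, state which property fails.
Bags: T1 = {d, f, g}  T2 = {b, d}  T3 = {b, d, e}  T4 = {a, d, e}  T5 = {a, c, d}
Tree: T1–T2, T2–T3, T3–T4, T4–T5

A tree decomposition must satisfy three properties: every vertex lies in some bag; for every edge, both endpoints lie together in some bag; and for every vertex, the bags containing it form a connected subtree. Here edge (f,b) lies in no bag, so the decomposition is invalid.

No — edge (f,b) lies in no bag.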